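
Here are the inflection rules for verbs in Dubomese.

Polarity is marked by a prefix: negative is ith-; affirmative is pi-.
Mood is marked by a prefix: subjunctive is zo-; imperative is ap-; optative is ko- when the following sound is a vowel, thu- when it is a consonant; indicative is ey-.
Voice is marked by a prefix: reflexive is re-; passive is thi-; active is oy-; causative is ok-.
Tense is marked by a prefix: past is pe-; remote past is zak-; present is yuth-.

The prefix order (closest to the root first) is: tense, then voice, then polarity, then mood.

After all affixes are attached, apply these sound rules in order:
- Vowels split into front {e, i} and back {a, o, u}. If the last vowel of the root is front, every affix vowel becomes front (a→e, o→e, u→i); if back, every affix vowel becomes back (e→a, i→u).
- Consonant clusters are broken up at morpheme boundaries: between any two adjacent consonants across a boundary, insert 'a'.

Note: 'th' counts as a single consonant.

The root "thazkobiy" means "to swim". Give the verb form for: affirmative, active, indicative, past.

eyapieyapethazkobiy

Attach tense past pe- → pethazkobiy.
Attach voice active oy- → oypethazkobiy.
Attach polarity affirmative pi- → pioypethazkobiy.
Attach mood indicative ey- → eypioypethazkobiy.
Apply vowel harmony: eypioypethazkobiy → eypieypethazkobiy.
Apply epenthesis: eypieypethazkobiy → eyapieyapethazkobiy.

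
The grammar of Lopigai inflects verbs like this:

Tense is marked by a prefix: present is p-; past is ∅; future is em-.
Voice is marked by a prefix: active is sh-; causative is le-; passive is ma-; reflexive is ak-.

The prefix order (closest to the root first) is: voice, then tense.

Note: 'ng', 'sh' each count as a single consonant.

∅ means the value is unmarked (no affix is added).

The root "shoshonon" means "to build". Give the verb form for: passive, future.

emmashoshonon

Attach voice passive ma- → mashoshonon.
Attach tense future em- → emmashoshonon.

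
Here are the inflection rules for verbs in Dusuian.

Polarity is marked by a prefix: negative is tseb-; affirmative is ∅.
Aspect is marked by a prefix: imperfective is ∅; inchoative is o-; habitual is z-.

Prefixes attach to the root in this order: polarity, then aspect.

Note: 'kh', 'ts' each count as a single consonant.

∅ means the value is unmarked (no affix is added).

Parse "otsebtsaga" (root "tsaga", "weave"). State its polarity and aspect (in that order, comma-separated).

Segment: o-tseb-tsaga.
polarity: tseb- → negative.
aspect: o- → inchoative.

negative, inchoative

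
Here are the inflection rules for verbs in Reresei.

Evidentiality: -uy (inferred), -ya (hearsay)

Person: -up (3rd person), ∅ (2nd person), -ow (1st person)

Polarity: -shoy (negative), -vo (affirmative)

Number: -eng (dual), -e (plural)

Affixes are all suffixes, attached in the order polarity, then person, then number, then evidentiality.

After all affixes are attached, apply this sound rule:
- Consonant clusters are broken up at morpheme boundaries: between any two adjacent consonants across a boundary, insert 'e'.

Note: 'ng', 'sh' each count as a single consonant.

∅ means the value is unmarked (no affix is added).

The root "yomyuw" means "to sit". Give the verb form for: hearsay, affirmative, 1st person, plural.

yomyuwevooweya

Attach polarity affirmative -vo → yomyuwvo.
Attach person 1st person -ow → yomyuwvoow.
Attach number plural -e → yomyuwvoowe.
Attach evidentiality hearsay -ya → yomyuwvooweya.
Apply epenthesis: yomyuwvooweya → yomyuwevooweya.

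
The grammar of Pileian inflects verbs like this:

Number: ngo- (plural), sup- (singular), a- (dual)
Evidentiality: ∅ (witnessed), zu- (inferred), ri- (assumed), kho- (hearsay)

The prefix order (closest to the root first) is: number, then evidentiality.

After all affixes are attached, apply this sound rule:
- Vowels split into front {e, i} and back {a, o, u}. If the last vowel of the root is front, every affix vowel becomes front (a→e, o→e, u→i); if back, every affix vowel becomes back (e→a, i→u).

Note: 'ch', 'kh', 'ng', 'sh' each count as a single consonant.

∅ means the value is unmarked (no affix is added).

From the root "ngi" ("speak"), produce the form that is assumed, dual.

riengi

Attach number dual a- → angi.
Attach evidentiality assumed ri- → riangi.
Apply vowel harmony: riangi → riengi.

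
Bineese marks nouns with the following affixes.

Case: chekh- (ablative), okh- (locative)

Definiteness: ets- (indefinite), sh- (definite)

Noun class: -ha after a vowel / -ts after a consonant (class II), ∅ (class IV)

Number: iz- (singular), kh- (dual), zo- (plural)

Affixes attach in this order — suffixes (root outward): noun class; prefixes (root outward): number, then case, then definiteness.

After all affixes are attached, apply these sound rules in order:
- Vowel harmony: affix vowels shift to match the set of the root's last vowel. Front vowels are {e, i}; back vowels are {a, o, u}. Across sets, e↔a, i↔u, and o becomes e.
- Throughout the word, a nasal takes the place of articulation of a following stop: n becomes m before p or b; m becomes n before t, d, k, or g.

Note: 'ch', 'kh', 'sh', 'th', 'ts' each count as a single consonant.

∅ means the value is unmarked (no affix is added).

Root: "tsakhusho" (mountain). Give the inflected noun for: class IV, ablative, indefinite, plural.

atschakhzotsakhusho

noun class = class IV: zero marking, form stays tsakhusho.
Attach number plural zo- → zotsakhusho.
Attach case ablative chekh- → chekhzotsakhusho.
Attach definiteness indefinite ets- → etschekhzotsakhusho.
Apply vowel harmony: etschekhzotsakhusho → atschakhzotsakhusho.
Nasal assimilation: no change.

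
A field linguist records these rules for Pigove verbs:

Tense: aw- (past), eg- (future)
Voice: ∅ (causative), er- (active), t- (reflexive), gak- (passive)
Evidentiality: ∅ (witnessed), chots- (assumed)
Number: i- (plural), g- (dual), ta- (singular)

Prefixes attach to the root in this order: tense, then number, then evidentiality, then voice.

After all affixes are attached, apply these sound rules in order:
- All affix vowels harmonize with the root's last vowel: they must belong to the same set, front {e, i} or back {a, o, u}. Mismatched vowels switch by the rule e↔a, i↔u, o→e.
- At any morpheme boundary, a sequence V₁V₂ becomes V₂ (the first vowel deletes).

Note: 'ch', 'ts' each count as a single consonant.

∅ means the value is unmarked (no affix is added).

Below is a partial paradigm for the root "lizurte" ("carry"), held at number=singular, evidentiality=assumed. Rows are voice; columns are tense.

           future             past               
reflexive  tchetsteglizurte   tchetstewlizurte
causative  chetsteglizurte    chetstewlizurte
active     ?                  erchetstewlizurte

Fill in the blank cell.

Attach tense future eg- → eglizurte.
Attach number singular ta- → taeglizurte.
Attach evidentiality assumed chots- → chotstaeglizurte.
Attach voice active er- → erchotstaeglizurte.
Apply vowel harmony: erchotstaeglizurte → erchetsteeglizurte.
Apply vowel deletion: erchetsteeglizurte → erchetsteglizurte.

erchetsteglizurte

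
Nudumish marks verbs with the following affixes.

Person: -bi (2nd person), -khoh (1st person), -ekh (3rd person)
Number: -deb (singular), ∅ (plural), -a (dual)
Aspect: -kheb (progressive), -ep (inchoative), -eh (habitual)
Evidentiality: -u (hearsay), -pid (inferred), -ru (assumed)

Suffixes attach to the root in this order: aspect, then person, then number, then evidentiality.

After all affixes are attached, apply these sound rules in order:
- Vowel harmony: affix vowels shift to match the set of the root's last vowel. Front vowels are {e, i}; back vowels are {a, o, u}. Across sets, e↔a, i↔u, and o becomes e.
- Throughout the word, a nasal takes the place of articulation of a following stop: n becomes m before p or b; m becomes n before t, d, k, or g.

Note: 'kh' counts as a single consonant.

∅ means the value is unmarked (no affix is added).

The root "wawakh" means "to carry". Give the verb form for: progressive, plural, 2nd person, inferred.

Attach aspect progressive -kheb → wawakhkheb.
Attach person 2nd person -bi → wawakhkhebbi.
number = plural: zero marking, form stays wawakhkhebbi.
Attach evidentiality inferred -pid → wawakhkhebbipid.
Apply vowel harmony: wawakhkhebbipid → wawakhkhabbupud.
Nasal assimilation: no change.

wawakhkhabbupud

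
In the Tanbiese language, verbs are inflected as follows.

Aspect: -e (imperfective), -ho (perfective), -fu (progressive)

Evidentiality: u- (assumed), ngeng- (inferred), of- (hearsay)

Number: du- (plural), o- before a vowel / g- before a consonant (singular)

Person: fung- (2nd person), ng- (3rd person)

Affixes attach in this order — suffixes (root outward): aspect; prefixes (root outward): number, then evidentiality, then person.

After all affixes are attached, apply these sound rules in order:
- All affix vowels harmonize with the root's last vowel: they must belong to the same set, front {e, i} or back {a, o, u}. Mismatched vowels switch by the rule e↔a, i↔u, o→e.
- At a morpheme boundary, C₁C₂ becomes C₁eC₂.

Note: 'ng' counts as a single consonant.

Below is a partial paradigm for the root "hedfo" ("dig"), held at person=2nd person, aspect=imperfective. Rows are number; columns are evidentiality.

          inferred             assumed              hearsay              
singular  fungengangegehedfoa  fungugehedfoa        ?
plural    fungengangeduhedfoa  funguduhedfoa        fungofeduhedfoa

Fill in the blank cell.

fungofegehedfoa

Attach number singular g- (before consonant 'h') → ghedfo.
Attach evidentiality hearsay of- → ofghedfo.
Attach person 2nd person fung- → fungofghedfo.
Attach aspect imperfective -e → fungofghedfoe.
Apply vowel harmony: fungofghedfoe → fungofghedfoa.
Apply epenthesis: fungofghedfoa → fungofegehedfoa.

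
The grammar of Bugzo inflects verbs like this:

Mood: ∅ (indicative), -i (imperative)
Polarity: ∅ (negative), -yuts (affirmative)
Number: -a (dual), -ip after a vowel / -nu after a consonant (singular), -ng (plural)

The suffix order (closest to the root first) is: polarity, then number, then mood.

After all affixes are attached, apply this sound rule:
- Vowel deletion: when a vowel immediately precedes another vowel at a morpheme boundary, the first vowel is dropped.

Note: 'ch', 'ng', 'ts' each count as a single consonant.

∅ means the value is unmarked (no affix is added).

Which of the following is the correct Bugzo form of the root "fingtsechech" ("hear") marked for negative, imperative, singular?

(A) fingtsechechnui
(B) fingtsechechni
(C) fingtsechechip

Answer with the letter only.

B

polarity = negative: zero marking, form stays fingtsechech.
Attach number singular -nu (after consonant 'ch') → fingtsechechnu.
Attach mood imperative -i → fingtsechechnui.
Apply vowel deletion: fingtsechechnui → fingtsechechni.
So the correct form is fingtsechechni, option (B).
(C) fingtsechechip is wrong: it has the affixes in the wrong order.
(A) fingtsechechnui is wrong: it fails to apply the sound rule(s).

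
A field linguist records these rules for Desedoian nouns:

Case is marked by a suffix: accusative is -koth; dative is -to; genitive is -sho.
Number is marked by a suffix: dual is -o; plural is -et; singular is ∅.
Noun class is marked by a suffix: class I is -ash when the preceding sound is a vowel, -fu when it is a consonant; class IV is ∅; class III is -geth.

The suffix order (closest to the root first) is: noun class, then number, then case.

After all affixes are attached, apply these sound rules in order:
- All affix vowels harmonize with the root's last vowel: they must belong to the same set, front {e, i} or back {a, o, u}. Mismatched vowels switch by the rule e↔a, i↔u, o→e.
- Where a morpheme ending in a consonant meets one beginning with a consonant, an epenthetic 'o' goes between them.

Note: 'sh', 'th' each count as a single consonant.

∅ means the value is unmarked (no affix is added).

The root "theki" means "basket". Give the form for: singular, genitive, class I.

thekieshoshe

Attach noun class class I -ash (after vowel 'i') → thekiash.
number = singular: zero marking, form stays thekiash.
Attach case genitive -sho → thekiashsho.
Apply vowel harmony: thekiashsho → thekieshshe.
Apply epenthesis: thekieshshe → thekieshoshe.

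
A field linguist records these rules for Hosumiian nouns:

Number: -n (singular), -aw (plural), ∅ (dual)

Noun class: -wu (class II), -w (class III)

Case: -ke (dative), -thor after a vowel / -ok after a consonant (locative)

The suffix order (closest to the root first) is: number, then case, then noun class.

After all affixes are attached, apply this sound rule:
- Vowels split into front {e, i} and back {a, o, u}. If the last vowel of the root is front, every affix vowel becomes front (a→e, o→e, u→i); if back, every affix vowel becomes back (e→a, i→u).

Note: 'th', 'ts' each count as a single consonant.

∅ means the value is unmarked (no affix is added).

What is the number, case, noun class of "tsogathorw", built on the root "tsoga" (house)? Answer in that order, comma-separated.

Segment: tsoga-thor-w.
number: ∅ → dual.
case: -thor/ok → locative.
noun class: -w → class III.

dual, locative, class III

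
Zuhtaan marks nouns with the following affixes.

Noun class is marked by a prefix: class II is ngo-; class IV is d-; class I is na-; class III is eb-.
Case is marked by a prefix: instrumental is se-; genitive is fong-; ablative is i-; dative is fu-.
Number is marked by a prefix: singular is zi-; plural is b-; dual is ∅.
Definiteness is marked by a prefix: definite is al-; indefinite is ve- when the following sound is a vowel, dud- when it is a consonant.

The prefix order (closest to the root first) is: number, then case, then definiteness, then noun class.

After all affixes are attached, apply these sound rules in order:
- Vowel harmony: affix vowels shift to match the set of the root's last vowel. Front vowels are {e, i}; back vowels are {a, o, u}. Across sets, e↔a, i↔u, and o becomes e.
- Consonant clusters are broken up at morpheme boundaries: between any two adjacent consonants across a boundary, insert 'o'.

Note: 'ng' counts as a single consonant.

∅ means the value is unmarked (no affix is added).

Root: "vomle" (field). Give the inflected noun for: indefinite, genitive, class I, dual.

number = dual: zero marking, form stays vomle.
Attach case genitive fong- → fongvomle.
Attach definiteness indefinite dud- (before consonant 'f') → dudfongvomle.
Attach noun class class I na- → nadudfongvomle.
Apply vowel harmony: nadudfongvomle → nedidfengvomle.
Apply epenthesis: nedidfengvomle → nedidofengovomle.

nedidofengovomle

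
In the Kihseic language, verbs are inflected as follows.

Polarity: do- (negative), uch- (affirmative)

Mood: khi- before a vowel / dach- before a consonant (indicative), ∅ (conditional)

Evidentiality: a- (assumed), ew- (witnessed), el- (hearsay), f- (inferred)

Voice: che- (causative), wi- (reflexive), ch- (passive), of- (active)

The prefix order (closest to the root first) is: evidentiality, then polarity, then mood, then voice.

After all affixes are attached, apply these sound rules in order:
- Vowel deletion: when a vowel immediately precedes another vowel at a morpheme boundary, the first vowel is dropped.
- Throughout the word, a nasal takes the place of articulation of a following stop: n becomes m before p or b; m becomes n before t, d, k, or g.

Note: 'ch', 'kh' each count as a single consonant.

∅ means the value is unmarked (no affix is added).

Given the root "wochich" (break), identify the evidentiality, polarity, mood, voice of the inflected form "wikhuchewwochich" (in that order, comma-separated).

witnessed, affirmative, indicative, reflexive

Segment: wi-khi-uch-ew-wochich.
evidentiality: ew- → witnessed.
polarity: uch- → affirmative.
mood: khi/dach- → indicative.
voice: wi- → reflexive.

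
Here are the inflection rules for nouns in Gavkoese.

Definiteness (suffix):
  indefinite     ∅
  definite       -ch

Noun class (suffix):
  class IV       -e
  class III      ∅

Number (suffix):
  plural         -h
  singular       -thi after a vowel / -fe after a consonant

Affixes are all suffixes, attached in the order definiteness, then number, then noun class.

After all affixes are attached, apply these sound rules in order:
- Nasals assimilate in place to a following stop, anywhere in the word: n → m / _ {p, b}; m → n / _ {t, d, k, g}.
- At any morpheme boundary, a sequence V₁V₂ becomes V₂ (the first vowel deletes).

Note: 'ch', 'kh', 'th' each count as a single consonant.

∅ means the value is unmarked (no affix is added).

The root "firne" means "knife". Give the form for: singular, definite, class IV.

firnechfe

Attach definiteness definite -ch → firnech.
Attach number singular -fe (after consonant 'ch') → firnechfe.
Attach noun class class IV -e → firnechfee.
Nasal assimilation: no change.
Apply vowel deletion: firnechfee → firnechfe.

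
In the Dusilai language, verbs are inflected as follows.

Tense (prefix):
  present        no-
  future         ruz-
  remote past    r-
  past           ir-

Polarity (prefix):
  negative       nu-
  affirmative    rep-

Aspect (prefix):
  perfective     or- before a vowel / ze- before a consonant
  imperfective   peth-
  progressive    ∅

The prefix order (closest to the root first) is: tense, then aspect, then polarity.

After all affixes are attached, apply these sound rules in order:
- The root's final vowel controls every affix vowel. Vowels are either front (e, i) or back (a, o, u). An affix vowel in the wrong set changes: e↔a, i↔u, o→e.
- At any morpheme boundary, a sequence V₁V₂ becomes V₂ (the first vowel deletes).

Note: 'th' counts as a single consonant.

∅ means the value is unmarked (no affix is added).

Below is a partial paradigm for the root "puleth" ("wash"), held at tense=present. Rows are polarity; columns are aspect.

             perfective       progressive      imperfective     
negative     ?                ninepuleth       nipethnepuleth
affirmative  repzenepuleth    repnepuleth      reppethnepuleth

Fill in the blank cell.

nizenepuleth

Attach tense present no- → nopuleth.
Attach aspect perfective ze- (before consonant 'n') → zenopuleth.
Attach polarity negative nu- → nuzenopuleth.
Apply vowel harmony: nuzenopuleth → nizenepuleth.
Vowel deletion: no change.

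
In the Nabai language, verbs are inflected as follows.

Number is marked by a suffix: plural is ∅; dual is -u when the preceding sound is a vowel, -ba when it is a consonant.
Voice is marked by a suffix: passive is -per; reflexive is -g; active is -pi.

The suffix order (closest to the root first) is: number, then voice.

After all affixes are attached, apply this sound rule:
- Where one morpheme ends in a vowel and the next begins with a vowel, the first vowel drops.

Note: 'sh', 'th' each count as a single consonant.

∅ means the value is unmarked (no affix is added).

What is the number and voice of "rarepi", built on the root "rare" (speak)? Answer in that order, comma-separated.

plural, active

Segment: rare-pi.
number: ∅ → plural.
voice: -pi → active.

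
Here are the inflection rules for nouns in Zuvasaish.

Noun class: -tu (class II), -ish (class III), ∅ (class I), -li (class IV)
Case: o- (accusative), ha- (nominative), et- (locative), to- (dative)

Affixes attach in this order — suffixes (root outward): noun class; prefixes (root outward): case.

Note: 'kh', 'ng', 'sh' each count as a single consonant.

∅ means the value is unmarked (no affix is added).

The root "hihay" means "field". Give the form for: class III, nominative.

Attach noun class class III -ish → hihayish.
Attach case nominative ha- → hahihayish.

hahihayish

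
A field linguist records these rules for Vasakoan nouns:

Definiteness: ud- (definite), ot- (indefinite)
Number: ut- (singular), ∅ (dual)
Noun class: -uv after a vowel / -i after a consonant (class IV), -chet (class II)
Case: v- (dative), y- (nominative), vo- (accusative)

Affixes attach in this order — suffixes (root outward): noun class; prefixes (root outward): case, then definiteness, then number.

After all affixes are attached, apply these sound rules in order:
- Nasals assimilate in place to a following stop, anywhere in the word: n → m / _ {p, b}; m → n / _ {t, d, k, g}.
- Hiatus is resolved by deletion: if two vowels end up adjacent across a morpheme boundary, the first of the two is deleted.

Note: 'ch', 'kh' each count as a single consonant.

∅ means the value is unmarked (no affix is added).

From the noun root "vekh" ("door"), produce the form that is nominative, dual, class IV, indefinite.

Attach case nominative y- → yvekh.
Attach definiteness indefinite ot- → otyvekh.
Attach noun class class IV -i (after consonant 'kh') → otyvekhi.
number = dual: zero marking, form stays otyvekhi.
Nasal assimilation: no change.
Vowel deletion: no change.

otyvekhi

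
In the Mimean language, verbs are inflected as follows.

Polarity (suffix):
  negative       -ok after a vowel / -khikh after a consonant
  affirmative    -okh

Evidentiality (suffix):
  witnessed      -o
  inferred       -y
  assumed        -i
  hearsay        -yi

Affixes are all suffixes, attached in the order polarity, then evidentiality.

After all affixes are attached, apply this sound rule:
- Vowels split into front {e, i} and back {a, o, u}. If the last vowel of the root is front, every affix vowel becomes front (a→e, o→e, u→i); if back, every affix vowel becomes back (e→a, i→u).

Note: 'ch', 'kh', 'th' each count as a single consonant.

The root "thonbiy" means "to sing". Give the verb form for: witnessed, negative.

Attach polarity negative -khikh (after consonant 'y') → thonbiykhikh.
Attach evidentiality witnessed -o → thonbiykhikho.
Apply vowel harmony: thonbiykhikho → thonbiykhikhe.

thonbiykhikhe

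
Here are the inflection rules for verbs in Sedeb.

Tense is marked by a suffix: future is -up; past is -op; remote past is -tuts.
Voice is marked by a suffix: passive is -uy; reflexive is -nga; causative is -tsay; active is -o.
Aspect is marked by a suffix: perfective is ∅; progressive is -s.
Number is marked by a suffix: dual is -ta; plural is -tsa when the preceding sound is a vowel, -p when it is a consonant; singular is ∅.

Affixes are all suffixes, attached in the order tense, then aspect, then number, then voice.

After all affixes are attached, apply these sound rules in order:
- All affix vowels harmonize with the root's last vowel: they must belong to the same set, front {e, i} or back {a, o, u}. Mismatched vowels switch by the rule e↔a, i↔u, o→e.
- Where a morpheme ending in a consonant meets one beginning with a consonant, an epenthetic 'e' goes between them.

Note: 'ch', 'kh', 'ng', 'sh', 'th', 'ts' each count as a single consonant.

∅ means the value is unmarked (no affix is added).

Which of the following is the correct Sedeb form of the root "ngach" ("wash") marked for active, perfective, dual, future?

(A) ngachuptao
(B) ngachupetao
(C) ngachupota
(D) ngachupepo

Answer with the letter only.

Attach tense future -up → ngachup.
aspect = perfective: zero marking, form stays ngachup.
Attach number dual -ta → ngachupta.
Attach voice active -o → ngachuptao.
Vowel harmony: no change.
Apply epenthesis: ngachuptao → ngachupetao.
So the correct form is ngachupetao, option (B).
(A) ngachuptao is wrong: it fails to apply the sound rule(s).
(C) ngachupota is wrong: it has the affixes in the wrong order.
(D) ngachupepo is wrong: it uses plural instead of dual for number.

B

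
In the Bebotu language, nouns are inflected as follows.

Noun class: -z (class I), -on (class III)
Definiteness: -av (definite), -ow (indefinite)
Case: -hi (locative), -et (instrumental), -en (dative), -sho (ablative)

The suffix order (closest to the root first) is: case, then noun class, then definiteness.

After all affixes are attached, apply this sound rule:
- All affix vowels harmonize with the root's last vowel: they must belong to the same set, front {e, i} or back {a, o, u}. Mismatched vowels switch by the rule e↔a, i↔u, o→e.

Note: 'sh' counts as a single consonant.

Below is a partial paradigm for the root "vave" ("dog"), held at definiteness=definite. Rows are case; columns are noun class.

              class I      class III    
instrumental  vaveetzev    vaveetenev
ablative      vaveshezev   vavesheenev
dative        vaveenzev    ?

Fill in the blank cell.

Attach case dative -en → vaveen.
Attach noun class class III -on → vaveenon.
Attach definiteness definite -av → vaveenonav.
Apply vowel harmony: vaveenonav → vaveenenev.

vaveenenev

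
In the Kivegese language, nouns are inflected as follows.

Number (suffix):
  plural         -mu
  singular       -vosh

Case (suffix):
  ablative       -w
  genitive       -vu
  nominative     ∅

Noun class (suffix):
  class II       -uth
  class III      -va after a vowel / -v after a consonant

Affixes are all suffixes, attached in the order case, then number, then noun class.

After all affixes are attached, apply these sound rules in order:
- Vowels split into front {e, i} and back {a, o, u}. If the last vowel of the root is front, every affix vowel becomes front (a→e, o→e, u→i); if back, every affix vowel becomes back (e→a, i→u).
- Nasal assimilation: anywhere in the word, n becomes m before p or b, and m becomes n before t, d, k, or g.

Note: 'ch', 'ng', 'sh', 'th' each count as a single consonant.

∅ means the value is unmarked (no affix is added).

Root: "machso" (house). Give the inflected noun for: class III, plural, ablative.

Attach case ablative -w → machsow.
Attach number plural -mu → machsowmu.
Attach noun class class III -va (after vowel 'u') → machsowmuva.
Vowel harmony: no change.
Nasal assimilation: no change.

machsowmuva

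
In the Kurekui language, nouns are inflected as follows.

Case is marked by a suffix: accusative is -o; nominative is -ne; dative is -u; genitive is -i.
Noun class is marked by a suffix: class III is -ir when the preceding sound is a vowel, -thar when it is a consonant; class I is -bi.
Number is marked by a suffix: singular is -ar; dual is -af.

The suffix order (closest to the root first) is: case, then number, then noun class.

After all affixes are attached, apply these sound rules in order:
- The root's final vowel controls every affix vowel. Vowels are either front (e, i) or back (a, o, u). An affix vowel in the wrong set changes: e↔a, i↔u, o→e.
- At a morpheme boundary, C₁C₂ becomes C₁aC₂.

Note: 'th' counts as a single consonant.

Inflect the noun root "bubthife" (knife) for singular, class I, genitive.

Attach case genitive -i → bubthifei.
Attach number singular -ar → bubthifeiar.
Attach noun class class I -bi → bubthifeiarbi.
Apply vowel harmony: bubthifeiarbi → bubthifeierbi.
Apply epenthesis: bubthifeierbi → bubthifeierabi.

bubthifeierabi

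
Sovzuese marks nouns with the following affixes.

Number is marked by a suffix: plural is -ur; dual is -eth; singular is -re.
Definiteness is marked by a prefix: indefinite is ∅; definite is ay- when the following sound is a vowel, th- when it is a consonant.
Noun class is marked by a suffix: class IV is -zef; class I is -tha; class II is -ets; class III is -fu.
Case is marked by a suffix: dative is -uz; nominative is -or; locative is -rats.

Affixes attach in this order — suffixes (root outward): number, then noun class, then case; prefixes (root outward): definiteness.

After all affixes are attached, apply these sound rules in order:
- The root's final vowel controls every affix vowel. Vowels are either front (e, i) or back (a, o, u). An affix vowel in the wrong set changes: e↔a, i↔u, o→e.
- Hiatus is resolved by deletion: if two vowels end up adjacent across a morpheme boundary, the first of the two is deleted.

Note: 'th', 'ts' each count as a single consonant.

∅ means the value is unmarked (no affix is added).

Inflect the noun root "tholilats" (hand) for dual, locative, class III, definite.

Attach number dual -eth → tholilatseth.
Attach noun class class III -fu → tholilatsethfu.
Attach case locative -rats → tholilatsethfurats.
Attach definiteness definite th- (before consonant 'th') → ththolilatsethfurats.
Apply vowel harmony: ththolilatsethfurats → ththolilatsathfurats.
Vowel deletion: no change.

ththolilatsathfurats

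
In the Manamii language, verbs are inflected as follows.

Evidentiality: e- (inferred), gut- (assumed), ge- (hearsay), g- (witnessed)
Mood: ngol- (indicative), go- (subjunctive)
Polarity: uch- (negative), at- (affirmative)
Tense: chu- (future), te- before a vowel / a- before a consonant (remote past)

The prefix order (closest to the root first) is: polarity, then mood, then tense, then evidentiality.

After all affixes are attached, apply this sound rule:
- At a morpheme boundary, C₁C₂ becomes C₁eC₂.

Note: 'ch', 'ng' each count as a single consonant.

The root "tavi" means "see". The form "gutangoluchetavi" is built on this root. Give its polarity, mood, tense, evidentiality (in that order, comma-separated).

Segment: gut-a-ngol-uch-tavi.
polarity: uch- → negative.
mood: ngol- → indicative.
tense: te/a- → remote past.
evidentiality: gut- → assumed.

negative, indicative, remote past, assumed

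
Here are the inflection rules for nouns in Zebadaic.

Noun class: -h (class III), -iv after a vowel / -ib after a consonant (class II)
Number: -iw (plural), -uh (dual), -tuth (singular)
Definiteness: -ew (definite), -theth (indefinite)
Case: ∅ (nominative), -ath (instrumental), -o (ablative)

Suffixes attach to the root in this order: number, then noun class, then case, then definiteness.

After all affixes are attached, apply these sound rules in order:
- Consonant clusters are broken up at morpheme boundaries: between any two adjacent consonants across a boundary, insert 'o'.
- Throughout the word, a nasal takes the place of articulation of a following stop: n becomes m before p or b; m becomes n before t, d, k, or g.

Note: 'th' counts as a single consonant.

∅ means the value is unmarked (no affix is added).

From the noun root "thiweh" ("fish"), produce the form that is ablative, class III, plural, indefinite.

Attach number plural -iw → thiwehiw.
Attach noun class class III -h → thiwehiwh.
Attach case ablative -o → thiwehiwho.
Attach definiteness indefinite -theth → thiwehiwhotheth.
Apply epenthesis: thiwehiwhotheth → thiwehiwohotheth.
Nasal assimilation: no change.

thiwehiwohotheth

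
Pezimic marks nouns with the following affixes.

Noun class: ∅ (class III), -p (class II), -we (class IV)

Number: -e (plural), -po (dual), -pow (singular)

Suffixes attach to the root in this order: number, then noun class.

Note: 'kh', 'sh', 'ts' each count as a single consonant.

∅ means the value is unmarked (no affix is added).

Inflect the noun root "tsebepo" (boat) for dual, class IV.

Attach number dual -po → tsebepopo.
Attach noun class class IV -we → tsebepopowe.

tsebepopowe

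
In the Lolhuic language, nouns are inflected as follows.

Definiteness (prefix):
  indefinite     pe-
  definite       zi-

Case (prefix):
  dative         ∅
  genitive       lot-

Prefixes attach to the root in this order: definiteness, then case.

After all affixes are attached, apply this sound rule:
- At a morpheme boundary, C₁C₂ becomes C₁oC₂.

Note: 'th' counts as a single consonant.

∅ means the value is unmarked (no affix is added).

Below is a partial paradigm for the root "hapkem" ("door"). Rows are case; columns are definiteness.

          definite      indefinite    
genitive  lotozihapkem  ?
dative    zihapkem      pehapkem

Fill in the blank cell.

Attach definiteness indefinite pe- → pehapkem.
Attach case genitive lot- → lotpehapkem.
Apply epenthesis: lotpehapkem → lotopehapkem.

lotopehapkem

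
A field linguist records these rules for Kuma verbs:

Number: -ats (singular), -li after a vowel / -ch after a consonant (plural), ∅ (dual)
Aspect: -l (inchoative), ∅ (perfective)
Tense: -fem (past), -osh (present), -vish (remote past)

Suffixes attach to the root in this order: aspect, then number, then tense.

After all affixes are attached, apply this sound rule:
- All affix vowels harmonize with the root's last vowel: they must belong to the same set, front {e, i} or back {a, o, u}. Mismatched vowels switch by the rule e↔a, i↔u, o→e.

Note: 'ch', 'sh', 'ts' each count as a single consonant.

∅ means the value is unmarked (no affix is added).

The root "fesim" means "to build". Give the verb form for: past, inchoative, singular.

fesimletsfem

Attach aspect inchoative -l → fesiml.
Attach number singular -ats → fesimlats.
Attach tense past -fem → fesimlatsfem.
Apply vowel harmony: fesimlatsfem → fesimletsfem.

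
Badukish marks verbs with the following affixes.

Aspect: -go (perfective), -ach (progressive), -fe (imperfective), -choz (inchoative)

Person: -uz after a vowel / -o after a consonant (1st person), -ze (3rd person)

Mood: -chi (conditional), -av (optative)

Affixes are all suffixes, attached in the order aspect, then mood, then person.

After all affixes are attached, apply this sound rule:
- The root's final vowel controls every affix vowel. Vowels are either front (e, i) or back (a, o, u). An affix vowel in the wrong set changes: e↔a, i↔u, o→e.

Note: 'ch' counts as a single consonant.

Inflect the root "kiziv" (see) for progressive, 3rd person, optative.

kizivechevze

Attach aspect progressive -ach → kizivach.
Attach mood optative -av → kizivachav.
Attach person 3rd person -ze → kizivachavze.
Apply vowel harmony: kizivachavze → kizivechevze.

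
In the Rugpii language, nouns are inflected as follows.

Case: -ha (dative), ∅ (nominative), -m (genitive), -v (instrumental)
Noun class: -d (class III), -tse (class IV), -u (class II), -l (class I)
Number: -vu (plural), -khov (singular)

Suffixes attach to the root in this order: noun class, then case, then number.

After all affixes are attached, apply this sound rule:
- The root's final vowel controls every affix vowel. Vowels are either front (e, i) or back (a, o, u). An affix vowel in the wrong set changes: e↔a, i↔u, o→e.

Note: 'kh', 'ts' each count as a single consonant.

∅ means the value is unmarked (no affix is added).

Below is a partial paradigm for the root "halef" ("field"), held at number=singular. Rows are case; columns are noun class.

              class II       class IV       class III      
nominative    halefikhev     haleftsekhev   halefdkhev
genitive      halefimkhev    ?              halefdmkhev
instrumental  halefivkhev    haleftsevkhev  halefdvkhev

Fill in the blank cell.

haleftsemkhev

Attach noun class class IV -tse → haleftse.
Attach case genitive -m → haleftsem.
Attach number singular -khov → haleftsemkhov.
Apply vowel harmony: haleftsemkhov → haleftsemkhev.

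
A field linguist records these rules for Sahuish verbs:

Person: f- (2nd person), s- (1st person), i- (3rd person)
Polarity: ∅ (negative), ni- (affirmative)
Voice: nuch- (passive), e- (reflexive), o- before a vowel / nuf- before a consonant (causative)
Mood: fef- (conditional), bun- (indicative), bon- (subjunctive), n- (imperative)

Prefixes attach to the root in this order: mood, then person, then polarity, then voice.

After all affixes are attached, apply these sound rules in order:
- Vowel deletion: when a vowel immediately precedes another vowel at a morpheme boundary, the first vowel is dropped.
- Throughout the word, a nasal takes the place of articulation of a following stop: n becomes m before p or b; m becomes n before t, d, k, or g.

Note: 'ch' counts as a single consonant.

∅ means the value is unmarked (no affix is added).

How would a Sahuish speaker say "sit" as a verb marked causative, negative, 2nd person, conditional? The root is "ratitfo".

nufffefratitfo

Attach mood conditional fef- → fefratitfo.
Attach person 2nd person f- → ffefratitfo.
polarity = negative: zero marking, form stays ffefratitfo.
Attach voice causative nuf- (before consonant 'f') → nufffefratitfo.
Vowel deletion: no change.
Nasal assimilation: no change.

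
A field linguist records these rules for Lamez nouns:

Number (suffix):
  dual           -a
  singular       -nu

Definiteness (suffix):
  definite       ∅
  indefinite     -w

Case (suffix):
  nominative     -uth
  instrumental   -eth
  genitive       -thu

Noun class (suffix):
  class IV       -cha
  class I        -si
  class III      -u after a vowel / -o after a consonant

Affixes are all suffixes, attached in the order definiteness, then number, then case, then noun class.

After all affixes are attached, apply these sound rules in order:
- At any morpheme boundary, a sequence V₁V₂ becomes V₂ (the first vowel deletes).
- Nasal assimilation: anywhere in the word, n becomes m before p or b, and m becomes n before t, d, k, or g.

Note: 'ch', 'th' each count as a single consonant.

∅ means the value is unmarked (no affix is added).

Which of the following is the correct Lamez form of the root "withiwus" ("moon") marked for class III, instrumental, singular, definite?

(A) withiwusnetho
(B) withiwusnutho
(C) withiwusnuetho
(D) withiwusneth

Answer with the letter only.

A

definiteness = definite: zero marking, form stays withiwus.
Attach number singular -nu → withiwusnu.
Attach case instrumental -eth → withiwusnueth.
Attach noun class class III -o (after consonant 'th') → withiwusnuetho.
Apply vowel deletion: withiwusnuetho → withiwusnetho.
Nasal assimilation: no change.
So the correct form is withiwusnetho, option (A).
(B) withiwusnutho is wrong: it uses nominative instead of instrumental for case.
(D) withiwusneth is wrong: it has the affixes in the wrong order.
(C) withiwusnuetho is wrong: it fails to apply the sound rule(s).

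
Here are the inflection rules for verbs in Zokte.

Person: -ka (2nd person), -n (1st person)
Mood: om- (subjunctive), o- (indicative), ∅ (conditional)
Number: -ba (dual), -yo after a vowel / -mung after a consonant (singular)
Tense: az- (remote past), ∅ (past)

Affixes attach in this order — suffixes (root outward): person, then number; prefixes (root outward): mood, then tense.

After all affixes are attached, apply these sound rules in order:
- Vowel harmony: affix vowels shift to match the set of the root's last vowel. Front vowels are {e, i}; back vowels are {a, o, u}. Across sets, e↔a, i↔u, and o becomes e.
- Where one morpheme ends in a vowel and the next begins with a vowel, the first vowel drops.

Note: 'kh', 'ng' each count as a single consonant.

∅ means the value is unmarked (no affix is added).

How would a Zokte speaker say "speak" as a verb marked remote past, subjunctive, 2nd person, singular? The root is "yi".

Attach person 2nd person -ka → yika.
Attach number singular -yo (after vowel 'a') → yikayo.
Attach mood subjunctive om- → omyikayo.
Attach tense remote past az- → azomyikayo.
Apply vowel harmony: azomyikayo → ezemyikeye.
Vowel deletion: no change.

ezemyikeye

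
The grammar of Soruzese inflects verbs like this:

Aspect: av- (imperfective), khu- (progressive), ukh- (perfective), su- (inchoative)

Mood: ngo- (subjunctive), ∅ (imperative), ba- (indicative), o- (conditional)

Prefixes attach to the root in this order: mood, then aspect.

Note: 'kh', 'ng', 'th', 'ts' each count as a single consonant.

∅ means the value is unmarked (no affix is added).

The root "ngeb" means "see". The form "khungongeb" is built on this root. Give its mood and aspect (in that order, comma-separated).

subjunctive, progressive

Segment: khu-ngo-ngeb.
mood: ngo- → subjunctive.
aspect: khu- → progressive.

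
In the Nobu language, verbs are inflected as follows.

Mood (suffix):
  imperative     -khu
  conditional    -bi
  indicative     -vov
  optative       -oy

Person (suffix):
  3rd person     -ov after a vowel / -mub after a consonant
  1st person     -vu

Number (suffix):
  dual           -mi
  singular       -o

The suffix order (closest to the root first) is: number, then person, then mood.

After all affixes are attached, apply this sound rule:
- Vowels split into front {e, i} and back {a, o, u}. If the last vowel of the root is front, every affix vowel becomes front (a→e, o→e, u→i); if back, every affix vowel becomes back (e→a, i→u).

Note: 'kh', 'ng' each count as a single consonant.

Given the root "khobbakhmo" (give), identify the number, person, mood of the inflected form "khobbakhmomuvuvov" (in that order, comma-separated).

dual, 1st person, indicative

Segment: khobbakhmo-mi-vu-vov.
number: -mi → dual.
person: -vu → 1st person.
mood: -vov → indicative.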